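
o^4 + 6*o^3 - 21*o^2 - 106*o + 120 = (o - 4)*(o - 1)*(o + 5)*(o + 6)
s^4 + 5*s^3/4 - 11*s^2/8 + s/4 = s*(s - 1/2)*(s - 1/4)*(s + 2)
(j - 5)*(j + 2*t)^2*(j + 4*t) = j^4 + 8*j^3*t - 5*j^3 + 20*j^2*t^2 - 40*j^2*t + 16*j*t^3 - 100*j*t^2 - 80*t^3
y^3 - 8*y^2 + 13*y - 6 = (y - 6)*(y - 1)^2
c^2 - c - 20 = (c - 5)*(c + 4)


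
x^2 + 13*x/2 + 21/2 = (x + 3)*(x + 7/2)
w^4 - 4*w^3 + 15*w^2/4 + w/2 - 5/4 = (w - 5/2)*(w - 1)^2*(w + 1/2)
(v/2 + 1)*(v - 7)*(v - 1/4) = v^3/2 - 21*v^2/8 - 51*v/8 + 7/4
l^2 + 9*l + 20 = (l + 4)*(l + 5)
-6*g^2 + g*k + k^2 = (-2*g + k)*(3*g + k)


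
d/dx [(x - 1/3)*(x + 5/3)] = 2*x + 4/3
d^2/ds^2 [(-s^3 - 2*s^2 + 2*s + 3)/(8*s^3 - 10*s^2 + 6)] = (-52*s^6 + 96*s^5 + 240*s^4 - 277*s^3 - 9*s^2 - 45*s + 27)/(64*s^9 - 240*s^8 + 300*s^7 + 19*s^6 - 360*s^5 + 225*s^4 + 108*s^3 - 135*s^2 + 27)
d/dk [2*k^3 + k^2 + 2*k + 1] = 6*k^2 + 2*k + 2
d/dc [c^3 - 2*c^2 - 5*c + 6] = 3*c^2 - 4*c - 5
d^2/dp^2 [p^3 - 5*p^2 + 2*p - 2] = 6*p - 10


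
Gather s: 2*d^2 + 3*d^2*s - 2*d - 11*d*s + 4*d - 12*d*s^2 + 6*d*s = 2*d^2 - 12*d*s^2 + 2*d + s*(3*d^2 - 5*d)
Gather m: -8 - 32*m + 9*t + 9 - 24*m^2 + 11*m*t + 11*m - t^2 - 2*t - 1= -24*m^2 + m*(11*t - 21) - t^2 + 7*t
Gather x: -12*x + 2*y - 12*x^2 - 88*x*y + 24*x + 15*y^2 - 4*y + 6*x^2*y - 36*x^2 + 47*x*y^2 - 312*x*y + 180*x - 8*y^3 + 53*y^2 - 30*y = x^2*(6*y - 48) + x*(47*y^2 - 400*y + 192) - 8*y^3 + 68*y^2 - 32*y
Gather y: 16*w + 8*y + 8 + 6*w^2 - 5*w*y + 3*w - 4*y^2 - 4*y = 6*w^2 + 19*w - 4*y^2 + y*(4 - 5*w) + 8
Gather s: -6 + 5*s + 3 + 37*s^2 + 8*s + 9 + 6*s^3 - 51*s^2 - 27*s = 6*s^3 - 14*s^2 - 14*s + 6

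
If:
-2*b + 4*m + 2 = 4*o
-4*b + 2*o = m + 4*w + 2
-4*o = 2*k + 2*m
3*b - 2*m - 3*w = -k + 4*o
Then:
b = -w - 4/13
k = 2*w + 4/13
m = -w - 7/13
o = 3/26 - w/2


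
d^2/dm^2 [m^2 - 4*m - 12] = 2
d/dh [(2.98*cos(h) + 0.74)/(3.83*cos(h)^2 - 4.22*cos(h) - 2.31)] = (11.4134*cos(h)^2 + 5.6684*cos(h) + 3.761)*sin(h)/(14.6689*cos(h)^4 - 32.3252*cos(h)^3 + 0.113799999999998*cos(h)^2 + 19.4964*cos(h) + 5.3361)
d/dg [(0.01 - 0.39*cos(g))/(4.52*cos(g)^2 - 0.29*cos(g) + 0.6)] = (-1.7628*cos(g)^2 + 0.0904*cos(g) + 0.2311)*sin(g)/(20.4304*cos(g)^4 - 2.6216*cos(g)^3 + 5.5081*cos(g)^2 - 0.348*cos(g) + 0.36)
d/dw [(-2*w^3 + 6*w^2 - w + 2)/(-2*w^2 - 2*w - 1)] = (4*w^4 + 8*w^3 - 8*w^2 - 4*w + 5)/(4*w^4 + 8*w^3 + 8*w^2 + 4*w + 1)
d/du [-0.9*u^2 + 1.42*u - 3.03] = 1.42 - 1.8*u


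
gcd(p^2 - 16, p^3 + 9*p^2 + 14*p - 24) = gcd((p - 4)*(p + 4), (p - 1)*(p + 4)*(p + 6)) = p + 4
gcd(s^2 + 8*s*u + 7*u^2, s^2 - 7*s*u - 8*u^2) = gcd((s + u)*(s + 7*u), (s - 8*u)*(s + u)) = s + u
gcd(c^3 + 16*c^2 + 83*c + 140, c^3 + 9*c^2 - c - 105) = c^2 + 12*c + 35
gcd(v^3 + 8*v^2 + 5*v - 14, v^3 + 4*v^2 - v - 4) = v - 1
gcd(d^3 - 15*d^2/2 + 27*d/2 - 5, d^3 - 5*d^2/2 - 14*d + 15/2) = d^2 - 11*d/2 + 5/2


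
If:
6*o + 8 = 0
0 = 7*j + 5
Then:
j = -5/7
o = -4/3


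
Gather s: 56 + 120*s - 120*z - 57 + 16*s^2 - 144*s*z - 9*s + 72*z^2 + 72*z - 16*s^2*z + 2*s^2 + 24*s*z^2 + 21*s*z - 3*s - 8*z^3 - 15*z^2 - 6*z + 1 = s^2*(18 - 16*z) + s*(24*z^2 - 123*z + 108) - 8*z^3 + 57*z^2 - 54*z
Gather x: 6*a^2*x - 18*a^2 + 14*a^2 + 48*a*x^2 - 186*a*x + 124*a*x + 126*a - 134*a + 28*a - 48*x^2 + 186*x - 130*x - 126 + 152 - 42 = -4*a^2 + 20*a + x^2*(48*a - 48) + x*(6*a^2 - 62*a + 56) - 16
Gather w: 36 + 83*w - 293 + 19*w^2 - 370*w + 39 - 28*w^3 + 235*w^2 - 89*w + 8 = -28*w^3 + 254*w^2 - 376*w - 210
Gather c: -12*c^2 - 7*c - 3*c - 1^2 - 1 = -12*c^2 - 10*c - 2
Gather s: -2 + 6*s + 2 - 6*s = 0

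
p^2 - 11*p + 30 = (p - 6)*(p - 5)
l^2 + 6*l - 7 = (l - 1)*(l + 7)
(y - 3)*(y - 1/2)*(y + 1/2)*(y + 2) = y^4 - y^3 - 25*y^2/4 + y/4 + 3/2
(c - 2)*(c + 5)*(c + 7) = c^3 + 10*c^2 + 11*c - 70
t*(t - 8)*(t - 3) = t^3 - 11*t^2 + 24*t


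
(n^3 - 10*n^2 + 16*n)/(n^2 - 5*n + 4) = n*(n^2 - 10*n + 16)/(n^2 - 5*n + 4)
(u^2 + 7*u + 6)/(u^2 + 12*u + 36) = (u + 1)/(u + 6)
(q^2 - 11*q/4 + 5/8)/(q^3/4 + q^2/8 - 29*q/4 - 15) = (8*q^2 - 22*q + 5)/(2*q^3 + q^2 - 58*q - 120)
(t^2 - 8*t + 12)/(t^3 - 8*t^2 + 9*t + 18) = (t - 2)/(t^2 - 2*t - 3)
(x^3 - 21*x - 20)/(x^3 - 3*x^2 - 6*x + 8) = (x^3 - 21*x - 20)/(x^3 - 3*x^2 - 6*x + 8)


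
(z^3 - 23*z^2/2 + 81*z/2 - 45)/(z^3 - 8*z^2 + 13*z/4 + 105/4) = 2*(z^2 - 9*z + 18)/(2*z^2 - 11*z - 21)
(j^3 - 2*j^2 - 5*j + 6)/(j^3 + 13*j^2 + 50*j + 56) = (j^2 - 4*j + 3)/(j^2 + 11*j + 28)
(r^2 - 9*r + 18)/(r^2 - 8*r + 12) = (r - 3)/(r - 2)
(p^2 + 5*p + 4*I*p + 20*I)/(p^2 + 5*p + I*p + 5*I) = (p + 4*I)/(p + I)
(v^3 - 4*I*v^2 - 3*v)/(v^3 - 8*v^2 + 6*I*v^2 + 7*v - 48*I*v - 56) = v*(v - 3*I)/(v^2 + v*(-8 + 7*I) - 56*I)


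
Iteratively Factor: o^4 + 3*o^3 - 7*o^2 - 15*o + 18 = (o + 3)*(o^3 - 7*o + 6) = (o - 1)*(o + 3)*(o^2 + o - 6) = (o - 1)*(o + 3)^2*(o - 2)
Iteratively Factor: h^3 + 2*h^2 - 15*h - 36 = (h + 3)*(h^2 - h - 12) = (h + 3)^2*(h - 4)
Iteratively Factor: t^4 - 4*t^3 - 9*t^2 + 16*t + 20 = (t - 2)*(t^3 - 2*t^2 - 13*t - 10) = (t - 5)*(t - 2)*(t^2 + 3*t + 2) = (t - 5)*(t - 2)*(t + 2)*(t + 1)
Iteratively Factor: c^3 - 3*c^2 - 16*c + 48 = (c + 4)*(c^2 - 7*c + 12) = (c - 4)*(c + 4)*(c - 3)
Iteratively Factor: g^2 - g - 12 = (g + 3)*(g - 4)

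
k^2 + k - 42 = (k - 6)*(k + 7)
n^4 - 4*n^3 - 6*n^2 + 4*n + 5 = (n - 5)*(n - 1)*(n + 1)^2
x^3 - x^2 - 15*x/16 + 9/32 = (x - 3/2)*(x - 1/4)*(x + 3/4)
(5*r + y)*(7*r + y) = 35*r^2 + 12*r*y + y^2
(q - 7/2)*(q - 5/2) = q^2 - 6*q + 35/4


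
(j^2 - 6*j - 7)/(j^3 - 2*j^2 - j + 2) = (j - 7)/(j^2 - 3*j + 2)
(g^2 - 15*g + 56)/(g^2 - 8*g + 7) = (g - 8)/(g - 1)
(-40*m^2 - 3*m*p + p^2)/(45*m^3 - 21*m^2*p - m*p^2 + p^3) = (-8*m + p)/(9*m^2 - 6*m*p + p^2)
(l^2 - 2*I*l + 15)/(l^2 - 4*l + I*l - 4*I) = (l^2 - 2*I*l + 15)/(l^2 + l*(-4 + I) - 4*I)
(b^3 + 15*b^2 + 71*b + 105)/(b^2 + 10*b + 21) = b + 5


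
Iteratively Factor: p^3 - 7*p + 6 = (p - 2)*(p^2 + 2*p - 3) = (p - 2)*(p + 3)*(p - 1)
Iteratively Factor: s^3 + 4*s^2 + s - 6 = (s - 1)*(s^2 + 5*s + 6) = (s - 1)*(s + 2)*(s + 3)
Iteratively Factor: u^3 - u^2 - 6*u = (u - 3)*(u^2 + 2*u) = u*(u - 3)*(u + 2)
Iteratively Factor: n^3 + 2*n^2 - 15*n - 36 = (n + 3)*(n^2 - n - 12) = (n + 3)^2*(n - 4)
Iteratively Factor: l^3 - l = (l)*(l^2 - 1) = l*(l - 1)*(l + 1)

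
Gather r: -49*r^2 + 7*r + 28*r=-49*r^2 + 35*r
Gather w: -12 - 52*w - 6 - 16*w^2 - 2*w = -16*w^2 - 54*w - 18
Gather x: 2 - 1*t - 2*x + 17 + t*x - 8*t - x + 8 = -9*t + x*(t - 3) + 27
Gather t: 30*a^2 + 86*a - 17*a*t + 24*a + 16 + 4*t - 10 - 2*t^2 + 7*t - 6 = 30*a^2 + 110*a - 2*t^2 + t*(11 - 17*a)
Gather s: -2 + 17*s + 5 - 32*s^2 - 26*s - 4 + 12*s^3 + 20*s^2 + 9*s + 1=12*s^3 - 12*s^2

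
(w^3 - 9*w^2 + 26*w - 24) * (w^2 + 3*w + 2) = w^5 - 6*w^4 + w^3 + 36*w^2 - 20*w - 48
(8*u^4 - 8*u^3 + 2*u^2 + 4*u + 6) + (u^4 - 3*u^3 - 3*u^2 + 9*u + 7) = 9*u^4 - 11*u^3 - u^2 + 13*u + 13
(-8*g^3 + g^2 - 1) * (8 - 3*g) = 24*g^4 - 67*g^3 + 8*g^2 + 3*g - 8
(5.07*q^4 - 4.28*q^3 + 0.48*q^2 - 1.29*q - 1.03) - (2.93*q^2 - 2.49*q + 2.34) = 5.07*q^4 - 4.28*q^3 - 2.45*q^2 + 1.2*q - 3.37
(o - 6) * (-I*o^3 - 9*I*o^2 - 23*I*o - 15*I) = -I*o^4 - 3*I*o^3 + 31*I*o^2 + 123*I*o + 90*I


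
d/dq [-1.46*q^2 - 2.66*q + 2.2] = -2.92*q - 2.66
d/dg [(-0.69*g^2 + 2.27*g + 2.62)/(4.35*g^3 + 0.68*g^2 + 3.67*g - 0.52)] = (3.0015*g^4 - 19.749*g^3 - 38.2669*g^2 - 2.8456*g - 10.7958)/(18.9225*g^6 + 5.916*g^5 + 32.3914*g^4 + 0.4672*g^3 + 12.7617*g^2 - 3.8168*g + 0.2704)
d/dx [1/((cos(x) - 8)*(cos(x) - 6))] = 2*(cos(x) - 7)*sin(x)/((cos(x) - 8)^2*(cos(x) - 6)^2)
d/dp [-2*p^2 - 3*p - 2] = -4*p - 3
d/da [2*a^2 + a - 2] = 4*a + 1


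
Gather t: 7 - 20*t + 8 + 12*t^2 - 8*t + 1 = 12*t^2 - 28*t + 16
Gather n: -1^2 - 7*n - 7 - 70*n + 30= 22 - 77*n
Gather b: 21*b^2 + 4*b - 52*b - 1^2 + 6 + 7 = 21*b^2 - 48*b + 12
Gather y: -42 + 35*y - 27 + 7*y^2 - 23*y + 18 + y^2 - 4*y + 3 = 8*y^2 + 8*y - 48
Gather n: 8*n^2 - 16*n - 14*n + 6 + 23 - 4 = 8*n^2 - 30*n + 25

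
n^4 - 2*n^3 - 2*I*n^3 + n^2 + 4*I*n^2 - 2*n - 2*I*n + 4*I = (n - 2)*(n - 2*I)*(n - I)*(n + I)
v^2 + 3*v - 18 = (v - 3)*(v + 6)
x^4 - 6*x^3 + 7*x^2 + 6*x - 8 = (x - 4)*(x - 2)*(x - 1)*(x + 1)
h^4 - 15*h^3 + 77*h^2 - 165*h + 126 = (h - 7)*(h - 3)^2*(h - 2)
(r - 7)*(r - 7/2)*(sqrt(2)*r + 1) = sqrt(2)*r^3 - 21*sqrt(2)*r^2/2 + r^2 - 21*r/2 + 49*sqrt(2)*r/2 + 49/2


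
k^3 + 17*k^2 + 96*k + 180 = (k + 5)*(k + 6)^2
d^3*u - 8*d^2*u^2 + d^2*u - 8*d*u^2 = d*(d - 8*u)*(d*u + u)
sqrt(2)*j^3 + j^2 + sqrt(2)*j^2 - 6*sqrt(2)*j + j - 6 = (j - 2)*(j + 3)*(sqrt(2)*j + 1)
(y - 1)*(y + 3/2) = y^2 + y/2 - 3/2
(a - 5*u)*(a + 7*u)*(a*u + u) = a^3*u + 2*a^2*u^2 + a^2*u - 35*a*u^3 + 2*a*u^2 - 35*u^3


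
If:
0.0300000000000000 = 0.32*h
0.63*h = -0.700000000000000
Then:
No Solution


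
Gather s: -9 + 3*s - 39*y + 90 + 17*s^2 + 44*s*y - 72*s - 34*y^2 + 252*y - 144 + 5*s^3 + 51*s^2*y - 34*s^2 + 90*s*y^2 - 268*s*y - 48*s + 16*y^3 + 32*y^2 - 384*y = 5*s^3 + s^2*(51*y - 17) + s*(90*y^2 - 224*y - 117) + 16*y^3 - 2*y^2 - 171*y - 63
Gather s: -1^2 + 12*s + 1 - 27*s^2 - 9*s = -27*s^2 + 3*s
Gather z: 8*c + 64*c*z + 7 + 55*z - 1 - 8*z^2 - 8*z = 8*c - 8*z^2 + z*(64*c + 47) + 6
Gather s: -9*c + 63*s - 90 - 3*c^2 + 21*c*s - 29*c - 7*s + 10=-3*c^2 - 38*c + s*(21*c + 56) - 80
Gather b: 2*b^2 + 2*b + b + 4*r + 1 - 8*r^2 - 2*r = 2*b^2 + 3*b - 8*r^2 + 2*r + 1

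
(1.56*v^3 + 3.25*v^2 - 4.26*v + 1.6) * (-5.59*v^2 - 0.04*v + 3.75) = -8.7204*v^5 - 18.2299*v^4 + 29.5334*v^3 + 3.4139*v^2 - 16.039*v + 6.0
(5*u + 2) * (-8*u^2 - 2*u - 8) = -40*u^3 - 26*u^2 - 44*u - 16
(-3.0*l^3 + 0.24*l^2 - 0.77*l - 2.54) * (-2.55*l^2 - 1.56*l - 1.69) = 7.65*l^5 + 4.068*l^4 + 6.6591*l^3 + 7.2726*l^2 + 5.2637*l + 4.2926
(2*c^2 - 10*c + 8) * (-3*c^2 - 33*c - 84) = -6*c^4 - 36*c^3 + 138*c^2 + 576*c - 672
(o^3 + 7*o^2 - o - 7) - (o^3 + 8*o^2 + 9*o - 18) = -o^2 - 10*o + 11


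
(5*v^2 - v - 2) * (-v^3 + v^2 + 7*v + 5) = -5*v^5 + 6*v^4 + 36*v^3 + 16*v^2 - 19*v - 10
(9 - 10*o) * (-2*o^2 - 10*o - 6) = 20*o^3 + 82*o^2 - 30*o - 54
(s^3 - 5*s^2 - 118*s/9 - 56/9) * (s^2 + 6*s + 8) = s^5 + s^4 - 316*s^3/9 - 1124*s^2/9 - 1280*s/9 - 448/9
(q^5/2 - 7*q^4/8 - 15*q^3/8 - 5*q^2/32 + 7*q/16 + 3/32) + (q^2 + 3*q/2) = q^5/2 - 7*q^4/8 - 15*q^3/8 + 27*q^2/32 + 31*q/16 + 3/32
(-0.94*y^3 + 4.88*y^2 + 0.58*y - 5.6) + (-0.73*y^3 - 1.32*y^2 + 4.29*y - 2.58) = -1.67*y^3 + 3.56*y^2 + 4.87*y - 8.18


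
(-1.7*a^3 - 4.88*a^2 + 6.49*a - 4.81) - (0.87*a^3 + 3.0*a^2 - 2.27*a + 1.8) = -2.57*a^3 - 7.88*a^2 + 8.76*a - 6.61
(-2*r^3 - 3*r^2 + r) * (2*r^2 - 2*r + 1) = -4*r^5 - 2*r^4 + 6*r^3 - 5*r^2 + r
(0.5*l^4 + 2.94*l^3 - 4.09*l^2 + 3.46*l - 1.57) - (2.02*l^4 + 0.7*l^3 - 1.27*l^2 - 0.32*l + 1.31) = -1.52*l^4 + 2.24*l^3 - 2.82*l^2 + 3.78*l - 2.88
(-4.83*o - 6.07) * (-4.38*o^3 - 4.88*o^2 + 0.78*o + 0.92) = 21.1554*o^4 + 50.157*o^3 + 25.8542*o^2 - 9.1782*o - 5.5844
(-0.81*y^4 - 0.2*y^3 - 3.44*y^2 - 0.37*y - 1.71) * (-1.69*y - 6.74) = 1.3689*y^5 + 5.7974*y^4 + 7.1616*y^3 + 23.8109*y^2 + 5.3837*y + 11.5254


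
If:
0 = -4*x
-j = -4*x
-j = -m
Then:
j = 0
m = 0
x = 0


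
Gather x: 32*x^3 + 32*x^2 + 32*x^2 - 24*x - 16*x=32*x^3 + 64*x^2 - 40*x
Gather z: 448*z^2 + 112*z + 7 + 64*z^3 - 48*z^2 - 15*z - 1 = 64*z^3 + 400*z^2 + 97*z + 6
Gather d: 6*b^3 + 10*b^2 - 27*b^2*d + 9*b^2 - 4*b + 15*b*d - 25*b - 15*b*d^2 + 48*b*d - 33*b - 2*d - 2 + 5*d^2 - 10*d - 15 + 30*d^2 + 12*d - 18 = 6*b^3 + 19*b^2 - 62*b + d^2*(35 - 15*b) + d*(-27*b^2 + 63*b) - 35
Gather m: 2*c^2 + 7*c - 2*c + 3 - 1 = 2*c^2 + 5*c + 2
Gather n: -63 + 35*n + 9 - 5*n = 30*n - 54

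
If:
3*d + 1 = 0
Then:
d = -1/3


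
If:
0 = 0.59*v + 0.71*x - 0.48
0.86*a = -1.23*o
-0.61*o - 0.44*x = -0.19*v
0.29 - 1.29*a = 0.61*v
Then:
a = -0.04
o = 0.03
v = 0.57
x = 0.20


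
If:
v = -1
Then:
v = -1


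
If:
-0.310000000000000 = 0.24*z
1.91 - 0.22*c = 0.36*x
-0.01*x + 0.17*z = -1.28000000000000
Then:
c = -164.84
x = 106.04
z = -1.29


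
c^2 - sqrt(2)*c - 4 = (c - 2*sqrt(2))*(c + sqrt(2))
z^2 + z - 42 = (z - 6)*(z + 7)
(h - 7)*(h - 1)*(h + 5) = h^3 - 3*h^2 - 33*h + 35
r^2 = r^2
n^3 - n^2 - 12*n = n*(n - 4)*(n + 3)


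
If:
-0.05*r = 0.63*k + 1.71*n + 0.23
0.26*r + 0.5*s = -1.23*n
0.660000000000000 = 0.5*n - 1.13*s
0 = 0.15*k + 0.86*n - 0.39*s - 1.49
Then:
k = -9.17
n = 3.84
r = -20.29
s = 1.11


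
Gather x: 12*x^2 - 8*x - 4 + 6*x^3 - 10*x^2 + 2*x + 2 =6*x^3 + 2*x^2 - 6*x - 2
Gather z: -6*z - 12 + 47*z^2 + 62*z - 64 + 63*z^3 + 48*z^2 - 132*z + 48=63*z^3 + 95*z^2 - 76*z - 28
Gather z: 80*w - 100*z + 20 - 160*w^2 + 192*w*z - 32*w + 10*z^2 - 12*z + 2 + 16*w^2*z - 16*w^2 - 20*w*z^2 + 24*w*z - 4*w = -176*w^2 + 44*w + z^2*(10 - 20*w) + z*(16*w^2 + 216*w - 112) + 22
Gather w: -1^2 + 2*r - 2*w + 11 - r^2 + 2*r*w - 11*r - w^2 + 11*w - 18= -r^2 - 9*r - w^2 + w*(2*r + 9) - 8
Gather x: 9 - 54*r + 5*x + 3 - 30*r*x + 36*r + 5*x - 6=-18*r + x*(10 - 30*r) + 6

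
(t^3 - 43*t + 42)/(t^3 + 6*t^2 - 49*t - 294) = (t^2 - 7*t + 6)/(t^2 - t - 42)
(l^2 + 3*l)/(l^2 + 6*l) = (l + 3)/(l + 6)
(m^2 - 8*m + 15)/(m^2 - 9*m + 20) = (m - 3)/(m - 4)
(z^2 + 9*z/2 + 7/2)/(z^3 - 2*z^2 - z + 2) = (z + 7/2)/(z^2 - 3*z + 2)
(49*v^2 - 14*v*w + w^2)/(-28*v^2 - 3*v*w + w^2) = (-7*v + w)/(4*v + w)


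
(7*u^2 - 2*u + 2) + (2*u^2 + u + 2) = 9*u^2 - u + 4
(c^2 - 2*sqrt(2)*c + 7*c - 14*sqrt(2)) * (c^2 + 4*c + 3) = c^4 - 2*sqrt(2)*c^3 + 11*c^3 - 22*sqrt(2)*c^2 + 31*c^2 - 62*sqrt(2)*c + 21*c - 42*sqrt(2)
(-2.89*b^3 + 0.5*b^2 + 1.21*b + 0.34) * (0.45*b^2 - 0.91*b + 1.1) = -1.3005*b^5 + 2.8549*b^4 - 3.0895*b^3 - 0.3981*b^2 + 1.0216*b + 0.374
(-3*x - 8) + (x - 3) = -2*x - 11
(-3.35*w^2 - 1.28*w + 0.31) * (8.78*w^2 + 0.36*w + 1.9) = -29.413*w^4 - 12.4444*w^3 - 4.104*w^2 - 2.3204*w + 0.589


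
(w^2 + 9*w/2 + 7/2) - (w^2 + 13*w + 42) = -17*w/2 - 77/2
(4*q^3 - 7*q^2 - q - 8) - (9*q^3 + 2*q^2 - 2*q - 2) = -5*q^3 - 9*q^2 + q - 6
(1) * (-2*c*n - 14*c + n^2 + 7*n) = -2*c*n - 14*c + n^2 + 7*n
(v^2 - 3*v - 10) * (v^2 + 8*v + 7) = v^4 + 5*v^3 - 27*v^2 - 101*v - 70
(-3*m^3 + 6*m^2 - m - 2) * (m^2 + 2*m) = -3*m^5 + 11*m^3 - 4*m^2 - 4*m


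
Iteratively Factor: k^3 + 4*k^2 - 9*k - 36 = (k - 3)*(k^2 + 7*k + 12) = (k - 3)*(k + 4)*(k + 3)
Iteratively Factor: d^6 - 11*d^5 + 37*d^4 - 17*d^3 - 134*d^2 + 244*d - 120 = (d - 2)*(d^5 - 9*d^4 + 19*d^3 + 21*d^2 - 92*d + 60) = (d - 2)*(d - 1)*(d^4 - 8*d^3 + 11*d^2 + 32*d - 60) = (d - 2)*(d - 1)*(d + 2)*(d^3 - 10*d^2 + 31*d - 30) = (d - 3)*(d - 2)*(d - 1)*(d + 2)*(d^2 - 7*d + 10) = (d - 3)*(d - 2)^2*(d - 1)*(d + 2)*(d - 5)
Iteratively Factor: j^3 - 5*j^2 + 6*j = (j - 2)*(j^2 - 3*j) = j*(j - 2)*(j - 3)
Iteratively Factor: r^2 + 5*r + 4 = (r + 1)*(r + 4)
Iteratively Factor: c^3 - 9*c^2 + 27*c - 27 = (c - 3)*(c^2 - 6*c + 9) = (c - 3)^2*(c - 3)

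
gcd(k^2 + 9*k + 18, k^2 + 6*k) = k + 6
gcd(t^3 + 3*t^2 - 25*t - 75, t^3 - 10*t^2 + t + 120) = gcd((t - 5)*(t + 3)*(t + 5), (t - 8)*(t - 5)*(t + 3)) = t^2 - 2*t - 15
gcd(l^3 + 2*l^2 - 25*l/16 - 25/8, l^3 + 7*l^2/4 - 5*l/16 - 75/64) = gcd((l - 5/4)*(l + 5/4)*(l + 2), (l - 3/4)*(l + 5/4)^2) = l + 5/4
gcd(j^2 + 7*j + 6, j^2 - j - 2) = j + 1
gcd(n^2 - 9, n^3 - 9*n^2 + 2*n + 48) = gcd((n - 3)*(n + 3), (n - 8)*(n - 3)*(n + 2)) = n - 3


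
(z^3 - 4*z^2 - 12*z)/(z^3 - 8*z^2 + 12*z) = (z + 2)/(z - 2)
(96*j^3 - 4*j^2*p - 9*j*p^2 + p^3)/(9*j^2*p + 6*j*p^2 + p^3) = (32*j^2 - 12*j*p + p^2)/(p*(3*j + p))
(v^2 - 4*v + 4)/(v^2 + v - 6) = (v - 2)/(v + 3)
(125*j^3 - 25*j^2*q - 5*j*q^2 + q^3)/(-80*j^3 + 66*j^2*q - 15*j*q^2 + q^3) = (-25*j^2 + q^2)/(16*j^2 - 10*j*q + q^2)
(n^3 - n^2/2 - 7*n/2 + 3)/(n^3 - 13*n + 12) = (n^2 + n/2 - 3)/(n^2 + n - 12)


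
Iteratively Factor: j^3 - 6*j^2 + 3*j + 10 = (j - 2)*(j^2 - 4*j - 5) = (j - 5)*(j - 2)*(j + 1)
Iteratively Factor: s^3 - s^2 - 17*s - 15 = (s + 3)*(s^2 - 4*s - 5) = (s - 5)*(s + 3)*(s + 1)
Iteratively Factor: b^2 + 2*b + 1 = (b + 1)*(b + 1)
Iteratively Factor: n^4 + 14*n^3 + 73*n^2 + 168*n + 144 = (n + 3)*(n^3 + 11*n^2 + 40*n + 48) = (n + 3)*(n + 4)*(n^2 + 7*n + 12) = (n + 3)^2*(n + 4)*(n + 4)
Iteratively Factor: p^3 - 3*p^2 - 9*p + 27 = (p - 3)*(p^2 - 9) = (p - 3)*(p + 3)*(p - 3)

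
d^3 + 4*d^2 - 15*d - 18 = (d - 3)*(d + 1)*(d + 6)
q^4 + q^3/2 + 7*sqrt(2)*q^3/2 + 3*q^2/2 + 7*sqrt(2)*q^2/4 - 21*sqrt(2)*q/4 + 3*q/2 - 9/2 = (q - 1)*(q + 3/2)*(q + sqrt(2)/2)*(q + 3*sqrt(2))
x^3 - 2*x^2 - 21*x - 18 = (x - 6)*(x + 1)*(x + 3)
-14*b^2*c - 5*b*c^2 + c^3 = c*(-7*b + c)*(2*b + c)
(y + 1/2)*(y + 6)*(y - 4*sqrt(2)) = y^3 - 4*sqrt(2)*y^2 + 13*y^2/2 - 26*sqrt(2)*y + 3*y - 12*sqrt(2)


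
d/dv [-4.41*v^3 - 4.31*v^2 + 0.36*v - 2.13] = -13.23*v^2 - 8.62*v + 0.36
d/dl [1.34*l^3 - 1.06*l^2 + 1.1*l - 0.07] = 4.02*l^2 - 2.12*l + 1.1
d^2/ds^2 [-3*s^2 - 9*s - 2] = -6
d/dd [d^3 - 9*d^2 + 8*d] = 3*d^2 - 18*d + 8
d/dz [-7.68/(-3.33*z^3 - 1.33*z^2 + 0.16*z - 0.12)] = (-76.7232*z^2 - 20.4288*z + 1.2288)/(3.33*z^3 + 1.33*z^2 - 0.16*z + 0.12)^2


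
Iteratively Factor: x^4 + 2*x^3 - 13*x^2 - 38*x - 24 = (x + 1)*(x^3 + x^2 - 14*x - 24) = (x + 1)*(x + 3)*(x^2 - 2*x - 8) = (x - 4)*(x + 1)*(x + 3)*(x + 2)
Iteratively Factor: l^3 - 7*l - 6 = (l + 2)*(l^2 - 2*l - 3) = (l + 1)*(l + 2)*(l - 3)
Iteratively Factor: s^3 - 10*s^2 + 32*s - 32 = (s - 4)*(s^2 - 6*s + 8) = (s - 4)^2*(s - 2)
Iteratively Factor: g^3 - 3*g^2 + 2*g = (g - 2)*(g^2 - g) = g*(g - 2)*(g - 1)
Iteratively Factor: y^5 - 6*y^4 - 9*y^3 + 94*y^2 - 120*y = (y - 5)*(y^4 - y^3 - 14*y^2 + 24*y) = (y - 5)*(y - 3)*(y^3 + 2*y^2 - 8*y) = y*(y - 5)*(y - 3)*(y^2 + 2*y - 8) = y*(y - 5)*(y - 3)*(y - 2)*(y + 4)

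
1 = 1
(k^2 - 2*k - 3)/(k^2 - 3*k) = (k + 1)/k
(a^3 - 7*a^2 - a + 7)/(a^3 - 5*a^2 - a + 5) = (a - 7)/(a - 5)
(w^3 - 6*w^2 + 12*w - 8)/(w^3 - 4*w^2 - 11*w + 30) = (w^2 - 4*w + 4)/(w^2 - 2*w - 15)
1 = 1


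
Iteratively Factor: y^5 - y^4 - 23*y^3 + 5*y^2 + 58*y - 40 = (y + 2)*(y^4 - 3*y^3 - 17*y^2 + 39*y - 20) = (y - 5)*(y + 2)*(y^3 + 2*y^2 - 7*y + 4) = (y - 5)*(y - 1)*(y + 2)*(y^2 + 3*y - 4) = (y - 5)*(y - 1)^2*(y + 2)*(y + 4)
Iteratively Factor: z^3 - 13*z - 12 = (z + 1)*(z^2 - z - 12) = (z + 1)*(z + 3)*(z - 4)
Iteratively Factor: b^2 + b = (b)*(b + 1)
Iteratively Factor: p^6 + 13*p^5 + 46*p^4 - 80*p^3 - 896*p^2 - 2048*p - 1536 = (p + 2)*(p^5 + 11*p^4 + 24*p^3 - 128*p^2 - 640*p - 768) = (p - 4)*(p + 2)*(p^4 + 15*p^3 + 84*p^2 + 208*p + 192) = (p - 4)*(p + 2)*(p + 4)*(p^3 + 11*p^2 + 40*p + 48) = (p - 4)*(p + 2)*(p + 4)^2*(p^2 + 7*p + 12) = (p - 4)*(p + 2)*(p + 3)*(p + 4)^2*(p + 4)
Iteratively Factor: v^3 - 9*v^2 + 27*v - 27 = (v - 3)*(v^2 - 6*v + 9) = (v - 3)^2*(v - 3)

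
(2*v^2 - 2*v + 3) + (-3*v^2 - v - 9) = -v^2 - 3*v - 6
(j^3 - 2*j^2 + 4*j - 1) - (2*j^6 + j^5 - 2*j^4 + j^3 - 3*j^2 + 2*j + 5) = -2*j^6 - j^5 + 2*j^4 + j^2 + 2*j - 6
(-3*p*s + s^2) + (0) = -3*p*s + s^2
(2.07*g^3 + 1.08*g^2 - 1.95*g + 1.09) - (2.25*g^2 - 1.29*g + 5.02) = 2.07*g^3 - 1.17*g^2 - 0.66*g - 3.93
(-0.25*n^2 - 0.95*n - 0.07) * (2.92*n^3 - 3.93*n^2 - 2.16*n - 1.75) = -0.73*n^5 - 1.7915*n^4 + 4.0691*n^3 + 2.7646*n^2 + 1.8137*n + 0.1225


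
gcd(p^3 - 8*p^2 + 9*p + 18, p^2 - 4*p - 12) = p - 6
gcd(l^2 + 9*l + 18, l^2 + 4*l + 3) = l + 3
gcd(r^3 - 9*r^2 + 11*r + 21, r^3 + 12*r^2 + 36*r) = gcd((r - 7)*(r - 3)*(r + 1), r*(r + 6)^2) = 1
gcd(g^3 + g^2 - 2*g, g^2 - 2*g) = g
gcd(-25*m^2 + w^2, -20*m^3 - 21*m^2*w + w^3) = -5*m + w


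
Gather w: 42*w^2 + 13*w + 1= 42*w^2 + 13*w + 1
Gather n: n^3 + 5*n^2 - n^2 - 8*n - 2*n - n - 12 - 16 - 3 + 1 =n^3 + 4*n^2 - 11*n - 30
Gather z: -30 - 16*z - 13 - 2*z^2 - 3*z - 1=-2*z^2 - 19*z - 44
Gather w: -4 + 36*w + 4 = 36*w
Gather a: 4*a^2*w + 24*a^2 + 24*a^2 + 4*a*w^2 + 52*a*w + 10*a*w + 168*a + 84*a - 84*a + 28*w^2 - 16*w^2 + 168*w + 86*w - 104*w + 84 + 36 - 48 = a^2*(4*w + 48) + a*(4*w^2 + 62*w + 168) + 12*w^2 + 150*w + 72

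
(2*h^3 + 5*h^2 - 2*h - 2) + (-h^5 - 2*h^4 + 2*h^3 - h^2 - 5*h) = -h^5 - 2*h^4 + 4*h^3 + 4*h^2 - 7*h - 2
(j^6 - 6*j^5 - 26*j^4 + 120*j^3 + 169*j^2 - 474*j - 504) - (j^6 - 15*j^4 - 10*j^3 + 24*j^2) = -6*j^5 - 11*j^4 + 130*j^3 + 145*j^2 - 474*j - 504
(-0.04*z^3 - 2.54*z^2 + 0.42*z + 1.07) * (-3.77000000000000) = 0.1508*z^3 + 9.5758*z^2 - 1.5834*z - 4.0339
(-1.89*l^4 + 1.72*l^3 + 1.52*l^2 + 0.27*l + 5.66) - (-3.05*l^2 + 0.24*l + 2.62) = -1.89*l^4 + 1.72*l^3 + 4.57*l^2 + 0.03*l + 3.04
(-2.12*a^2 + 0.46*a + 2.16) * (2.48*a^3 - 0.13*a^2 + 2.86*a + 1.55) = -5.2576*a^5 + 1.4164*a^4 - 0.7662*a^3 - 2.2512*a^2 + 6.8906*a + 3.348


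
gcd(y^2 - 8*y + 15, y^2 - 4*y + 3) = y - 3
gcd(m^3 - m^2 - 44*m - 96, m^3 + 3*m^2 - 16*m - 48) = m^2 + 7*m + 12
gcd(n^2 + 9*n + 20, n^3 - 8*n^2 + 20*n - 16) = 1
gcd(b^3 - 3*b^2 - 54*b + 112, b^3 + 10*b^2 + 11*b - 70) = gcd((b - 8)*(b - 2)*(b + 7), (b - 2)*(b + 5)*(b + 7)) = b^2 + 5*b - 14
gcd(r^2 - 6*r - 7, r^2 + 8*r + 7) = r + 1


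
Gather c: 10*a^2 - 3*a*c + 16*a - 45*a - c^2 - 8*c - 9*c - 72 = 10*a^2 - 29*a - c^2 + c*(-3*a - 17) - 72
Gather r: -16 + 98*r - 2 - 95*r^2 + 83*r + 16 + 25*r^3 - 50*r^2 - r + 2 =25*r^3 - 145*r^2 + 180*r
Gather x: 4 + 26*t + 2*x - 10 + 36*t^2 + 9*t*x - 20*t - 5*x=36*t^2 + 6*t + x*(9*t - 3) - 6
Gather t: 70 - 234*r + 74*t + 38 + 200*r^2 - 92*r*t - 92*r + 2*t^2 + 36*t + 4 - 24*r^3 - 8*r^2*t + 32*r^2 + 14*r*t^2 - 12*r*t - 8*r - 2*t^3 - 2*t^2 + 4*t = -24*r^3 + 232*r^2 + 14*r*t^2 - 334*r - 2*t^3 + t*(-8*r^2 - 104*r + 114) + 112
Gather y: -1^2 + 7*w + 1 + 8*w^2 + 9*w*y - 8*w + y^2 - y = 8*w^2 - w + y^2 + y*(9*w - 1)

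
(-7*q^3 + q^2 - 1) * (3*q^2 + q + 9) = -21*q^5 - 4*q^4 - 62*q^3 + 6*q^2 - q - 9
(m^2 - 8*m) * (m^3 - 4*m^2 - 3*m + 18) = m^5 - 12*m^4 + 29*m^3 + 42*m^2 - 144*m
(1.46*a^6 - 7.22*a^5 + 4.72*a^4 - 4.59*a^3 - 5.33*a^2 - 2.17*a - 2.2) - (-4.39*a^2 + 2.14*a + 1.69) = 1.46*a^6 - 7.22*a^5 + 4.72*a^4 - 4.59*a^3 - 0.94*a^2 - 4.31*a - 3.89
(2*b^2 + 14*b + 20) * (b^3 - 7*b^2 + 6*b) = 2*b^5 - 66*b^3 - 56*b^2 + 120*b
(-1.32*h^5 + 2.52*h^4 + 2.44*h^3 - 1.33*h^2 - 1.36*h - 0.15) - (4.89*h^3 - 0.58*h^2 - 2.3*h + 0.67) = -1.32*h^5 + 2.52*h^4 - 2.45*h^3 - 0.75*h^2 + 0.94*h - 0.82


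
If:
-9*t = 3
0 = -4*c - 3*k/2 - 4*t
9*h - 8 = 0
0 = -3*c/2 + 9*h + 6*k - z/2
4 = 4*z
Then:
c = 11/15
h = 8/9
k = -16/15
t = -1/3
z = 1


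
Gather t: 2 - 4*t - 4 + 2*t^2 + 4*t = 2*t^2 - 2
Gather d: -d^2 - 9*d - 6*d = -d^2 - 15*d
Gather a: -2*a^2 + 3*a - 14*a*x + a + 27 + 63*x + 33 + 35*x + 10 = -2*a^2 + a*(4 - 14*x) + 98*x + 70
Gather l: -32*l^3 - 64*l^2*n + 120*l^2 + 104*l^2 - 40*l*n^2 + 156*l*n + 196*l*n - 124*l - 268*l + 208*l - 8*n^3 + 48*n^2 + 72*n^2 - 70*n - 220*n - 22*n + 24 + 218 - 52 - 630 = -32*l^3 + l^2*(224 - 64*n) + l*(-40*n^2 + 352*n - 184) - 8*n^3 + 120*n^2 - 312*n - 440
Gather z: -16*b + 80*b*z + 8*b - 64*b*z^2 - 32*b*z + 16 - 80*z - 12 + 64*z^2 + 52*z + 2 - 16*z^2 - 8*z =-8*b + z^2*(48 - 64*b) + z*(48*b - 36) + 6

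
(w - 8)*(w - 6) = w^2 - 14*w + 48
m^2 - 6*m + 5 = (m - 5)*(m - 1)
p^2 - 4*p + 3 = (p - 3)*(p - 1)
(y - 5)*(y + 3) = y^2 - 2*y - 15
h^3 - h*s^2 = h*(h - s)*(h + s)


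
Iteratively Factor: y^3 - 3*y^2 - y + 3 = (y - 1)*(y^2 - 2*y - 3) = (y - 3)*(y - 1)*(y + 1)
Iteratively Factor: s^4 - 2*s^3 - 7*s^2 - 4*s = (s)*(s^3 - 2*s^2 - 7*s - 4) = s*(s + 1)*(s^2 - 3*s - 4) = s*(s + 1)^2*(s - 4)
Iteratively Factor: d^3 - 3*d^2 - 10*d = (d + 2)*(d^2 - 5*d) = d*(d + 2)*(d - 5)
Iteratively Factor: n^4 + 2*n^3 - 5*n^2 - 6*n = (n)*(n^3 + 2*n^2 - 5*n - 6) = n*(n - 2)*(n^2 + 4*n + 3) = n*(n - 2)*(n + 1)*(n + 3)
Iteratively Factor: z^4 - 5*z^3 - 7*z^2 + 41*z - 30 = (z - 5)*(z^3 - 7*z + 6) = (z - 5)*(z - 1)*(z^2 + z - 6) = (z - 5)*(z - 1)*(z + 3)*(z - 2)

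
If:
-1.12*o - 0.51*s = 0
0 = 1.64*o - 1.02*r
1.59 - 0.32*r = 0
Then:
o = 3.09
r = 4.97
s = -6.79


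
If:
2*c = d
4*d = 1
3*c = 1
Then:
No Solution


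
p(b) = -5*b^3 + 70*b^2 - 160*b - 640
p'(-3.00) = -715.00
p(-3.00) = 605.00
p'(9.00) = -115.00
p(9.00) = -55.00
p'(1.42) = 8.55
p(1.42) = -740.37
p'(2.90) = 119.85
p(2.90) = -637.24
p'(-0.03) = -164.21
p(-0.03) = -635.14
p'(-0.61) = -250.98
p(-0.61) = -515.22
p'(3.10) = 129.85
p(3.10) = -612.26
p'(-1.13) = -337.35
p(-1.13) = -362.60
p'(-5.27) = -1314.39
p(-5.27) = 2879.12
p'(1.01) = -33.90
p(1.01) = -735.34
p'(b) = -15*b^2 + 140*b - 160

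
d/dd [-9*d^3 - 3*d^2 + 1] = 3*d*(-9*d - 2)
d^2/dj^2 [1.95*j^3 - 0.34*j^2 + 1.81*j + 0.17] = 11.7*j - 0.68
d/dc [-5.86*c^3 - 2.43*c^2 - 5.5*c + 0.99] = -17.58*c^2 - 4.86*c - 5.5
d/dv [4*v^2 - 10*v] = 8*v - 10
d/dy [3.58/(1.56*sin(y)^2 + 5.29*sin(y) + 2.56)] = -(11.1696*sin(y) + 18.9382)*cos(y)/(1.56*sin(y)^2 + 5.29*sin(y) + 2.56)^2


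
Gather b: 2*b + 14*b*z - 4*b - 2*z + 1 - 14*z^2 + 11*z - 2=b*(14*z - 2) - 14*z^2 + 9*z - 1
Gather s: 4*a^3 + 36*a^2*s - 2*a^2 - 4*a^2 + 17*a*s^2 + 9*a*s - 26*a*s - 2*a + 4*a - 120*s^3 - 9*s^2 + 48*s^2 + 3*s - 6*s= 4*a^3 - 6*a^2 + 2*a - 120*s^3 + s^2*(17*a + 39) + s*(36*a^2 - 17*a - 3)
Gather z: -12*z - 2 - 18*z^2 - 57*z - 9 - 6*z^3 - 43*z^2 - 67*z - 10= -6*z^3 - 61*z^2 - 136*z - 21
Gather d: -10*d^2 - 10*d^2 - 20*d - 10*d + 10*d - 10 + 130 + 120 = -20*d^2 - 20*d + 240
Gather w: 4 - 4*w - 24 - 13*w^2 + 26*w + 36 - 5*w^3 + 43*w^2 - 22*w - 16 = -5*w^3 + 30*w^2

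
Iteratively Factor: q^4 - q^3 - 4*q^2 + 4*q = (q - 1)*(q^3 - 4*q) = q*(q - 1)*(q^2 - 4) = q*(q - 2)*(q - 1)*(q + 2)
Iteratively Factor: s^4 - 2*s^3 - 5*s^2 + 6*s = (s + 2)*(s^3 - 4*s^2 + 3*s) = s*(s + 2)*(s^2 - 4*s + 3) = s*(s - 3)*(s + 2)*(s - 1)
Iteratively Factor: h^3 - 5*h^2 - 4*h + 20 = (h - 5)*(h^2 - 4) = (h - 5)*(h - 2)*(h + 2)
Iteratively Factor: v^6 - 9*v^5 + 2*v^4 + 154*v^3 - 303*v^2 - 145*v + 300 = (v - 3)*(v^5 - 6*v^4 - 16*v^3 + 106*v^2 + 15*v - 100) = (v - 3)*(v - 1)*(v^4 - 5*v^3 - 21*v^2 + 85*v + 100) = (v - 3)*(v - 1)*(v + 4)*(v^3 - 9*v^2 + 15*v + 25) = (v - 3)*(v - 1)*(v + 1)*(v + 4)*(v^2 - 10*v + 25) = (v - 5)*(v - 3)*(v - 1)*(v + 1)*(v + 4)*(v - 5)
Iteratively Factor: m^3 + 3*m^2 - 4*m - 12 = (m + 3)*(m^2 - 4) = (m - 2)*(m + 3)*(m + 2)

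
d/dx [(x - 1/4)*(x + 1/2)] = 2*x + 1/4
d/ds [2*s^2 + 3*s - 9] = 4*s + 3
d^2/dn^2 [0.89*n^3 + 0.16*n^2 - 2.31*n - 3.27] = 5.34*n + 0.32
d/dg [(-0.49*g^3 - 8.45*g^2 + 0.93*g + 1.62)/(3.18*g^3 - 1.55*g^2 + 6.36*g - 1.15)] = (8.88178419700125e-16*g^5 + 27.6305*g^4 - 12.1476*g^3 - 66.0648*g^2 + 24.457*g - 11.3727)/(10.1124*g^6 - 9.858*g^5 + 42.8521*g^4 - 27.03*g^3 + 44.0146*g^2 - 14.628*g + 1.3225)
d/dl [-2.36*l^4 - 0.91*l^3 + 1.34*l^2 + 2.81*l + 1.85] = -9.44*l^3 - 2.73*l^2 + 2.68*l + 2.81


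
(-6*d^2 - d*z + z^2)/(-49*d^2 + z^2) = (6*d^2 + d*z - z^2)/(49*d^2 - z^2)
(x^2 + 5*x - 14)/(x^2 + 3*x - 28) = (x - 2)/(x - 4)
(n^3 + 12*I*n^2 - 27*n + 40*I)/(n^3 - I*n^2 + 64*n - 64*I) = (n + 5*I)/(n - 8*I)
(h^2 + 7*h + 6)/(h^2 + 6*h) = (h + 1)/h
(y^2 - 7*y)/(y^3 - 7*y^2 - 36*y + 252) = y/(y^2 - 36)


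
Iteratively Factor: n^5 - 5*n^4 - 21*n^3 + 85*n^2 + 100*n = (n - 5)*(n^4 - 21*n^2 - 20*n) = (n - 5)*(n + 1)*(n^3 - n^2 - 20*n) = n*(n - 5)*(n + 1)*(n^2 - n - 20) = n*(n - 5)^2*(n + 1)*(n + 4)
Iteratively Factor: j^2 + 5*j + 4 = (j + 1)*(j + 4)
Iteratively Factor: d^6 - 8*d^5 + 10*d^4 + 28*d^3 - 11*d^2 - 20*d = (d - 4)*(d^5 - 4*d^4 - 6*d^3 + 4*d^2 + 5*d) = (d - 5)*(d - 4)*(d^4 + d^3 - d^2 - d) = (d - 5)*(d - 4)*(d - 1)*(d^3 + 2*d^2 + d) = (d - 5)*(d - 4)*(d - 1)*(d + 1)*(d^2 + d) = (d - 5)*(d - 4)*(d - 1)*(d + 1)^2*(d)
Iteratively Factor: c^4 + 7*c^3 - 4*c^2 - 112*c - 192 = (c - 4)*(c^3 + 11*c^2 + 40*c + 48) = (c - 4)*(c + 4)*(c^2 + 7*c + 12) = (c - 4)*(c + 4)^2*(c + 3)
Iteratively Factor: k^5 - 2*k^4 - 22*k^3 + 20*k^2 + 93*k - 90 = (k - 2)*(k^4 - 22*k^2 - 24*k + 45) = (k - 5)*(k - 2)*(k^3 + 5*k^2 + 3*k - 9) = (k - 5)*(k - 2)*(k - 1)*(k^2 + 6*k + 9) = (k - 5)*(k - 2)*(k - 1)*(k + 3)*(k + 3)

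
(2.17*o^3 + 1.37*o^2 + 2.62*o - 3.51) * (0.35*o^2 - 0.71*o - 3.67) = 0.7595*o^5 - 1.0612*o^4 - 8.0196*o^3 - 8.1166*o^2 - 7.1233*o + 12.8817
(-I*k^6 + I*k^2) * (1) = -I*k^6 + I*k^2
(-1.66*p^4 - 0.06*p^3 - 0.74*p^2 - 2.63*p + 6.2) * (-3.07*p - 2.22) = 5.0962*p^5 + 3.8694*p^4 + 2.405*p^3 + 9.7169*p^2 - 13.1954*p - 13.764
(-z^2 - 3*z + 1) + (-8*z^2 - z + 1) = -9*z^2 - 4*z + 2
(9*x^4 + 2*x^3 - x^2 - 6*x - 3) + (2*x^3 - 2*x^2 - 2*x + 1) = 9*x^4 + 4*x^3 - 3*x^2 - 8*x - 2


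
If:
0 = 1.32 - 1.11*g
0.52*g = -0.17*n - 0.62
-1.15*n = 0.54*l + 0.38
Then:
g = 1.19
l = 14.81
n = -7.28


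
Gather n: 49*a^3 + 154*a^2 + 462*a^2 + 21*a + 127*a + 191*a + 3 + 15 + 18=49*a^3 + 616*a^2 + 339*a + 36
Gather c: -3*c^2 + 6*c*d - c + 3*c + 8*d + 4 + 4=-3*c^2 + c*(6*d + 2) + 8*d + 8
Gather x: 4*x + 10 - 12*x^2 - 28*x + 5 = -12*x^2 - 24*x + 15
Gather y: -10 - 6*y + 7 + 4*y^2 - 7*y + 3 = 4*y^2 - 13*y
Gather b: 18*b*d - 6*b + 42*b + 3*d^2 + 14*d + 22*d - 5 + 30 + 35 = b*(18*d + 36) + 3*d^2 + 36*d + 60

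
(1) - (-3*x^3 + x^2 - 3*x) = 3*x^3 - x^2 + 3*x + 1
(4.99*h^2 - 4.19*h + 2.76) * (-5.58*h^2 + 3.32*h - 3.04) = -27.8442*h^4 + 39.947*h^3 - 44.4812*h^2 + 21.9008*h - 8.3904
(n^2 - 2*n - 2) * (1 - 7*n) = -7*n^3 + 15*n^2 + 12*n - 2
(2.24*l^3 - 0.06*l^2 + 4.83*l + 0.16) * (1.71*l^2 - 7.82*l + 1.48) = 3.8304*l^5 - 17.6194*l^4 + 12.0437*l^3 - 37.5858*l^2 + 5.8972*l + 0.2368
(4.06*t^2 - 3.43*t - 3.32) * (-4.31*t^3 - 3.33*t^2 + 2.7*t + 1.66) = -17.4986*t^5 + 1.2635*t^4 + 36.6931*t^3 + 8.5342*t^2 - 14.6578*t - 5.5112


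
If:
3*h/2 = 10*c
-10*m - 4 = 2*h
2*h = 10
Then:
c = 3/4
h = 5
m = -7/5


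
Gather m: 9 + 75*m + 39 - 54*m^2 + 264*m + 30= -54*m^2 + 339*m + 78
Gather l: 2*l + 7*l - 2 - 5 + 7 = 9*l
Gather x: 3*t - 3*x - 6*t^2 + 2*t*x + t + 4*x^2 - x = -6*t^2 + 4*t + 4*x^2 + x*(2*t - 4)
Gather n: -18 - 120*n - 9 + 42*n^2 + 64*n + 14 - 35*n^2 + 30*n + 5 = 7*n^2 - 26*n - 8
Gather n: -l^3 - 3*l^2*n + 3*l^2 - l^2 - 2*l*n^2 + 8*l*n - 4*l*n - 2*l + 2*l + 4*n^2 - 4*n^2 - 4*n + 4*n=-l^3 + 2*l^2 - 2*l*n^2 + n*(-3*l^2 + 4*l)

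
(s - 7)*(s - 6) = s^2 - 13*s + 42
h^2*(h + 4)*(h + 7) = h^4 + 11*h^3 + 28*h^2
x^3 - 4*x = x*(x - 2)*(x + 2)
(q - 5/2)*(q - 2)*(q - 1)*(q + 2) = q^4 - 7*q^3/2 - 3*q^2/2 + 14*q - 10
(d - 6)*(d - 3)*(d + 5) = d^3 - 4*d^2 - 27*d + 90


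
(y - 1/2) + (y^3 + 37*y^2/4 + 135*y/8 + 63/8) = y^3 + 37*y^2/4 + 143*y/8 + 59/8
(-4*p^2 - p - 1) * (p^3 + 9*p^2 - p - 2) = -4*p^5 - 37*p^4 - 6*p^3 + 3*p + 2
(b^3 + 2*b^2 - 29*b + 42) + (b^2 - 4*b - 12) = b^3 + 3*b^2 - 33*b + 30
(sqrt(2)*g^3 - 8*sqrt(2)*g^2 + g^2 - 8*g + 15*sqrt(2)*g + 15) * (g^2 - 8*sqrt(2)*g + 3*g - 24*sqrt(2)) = sqrt(2)*g^5 - 15*g^4 - 5*sqrt(2)*g^4 - 17*sqrt(2)*g^3 + 75*g^3 + 85*sqrt(2)*g^2 + 135*g^2 - 675*g + 72*sqrt(2)*g - 360*sqrt(2)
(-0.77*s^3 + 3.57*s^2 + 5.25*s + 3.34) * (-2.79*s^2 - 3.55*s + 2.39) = 2.1483*s^5 - 7.2268*s^4 - 29.1613*s^3 - 19.4238*s^2 + 0.690500000000002*s + 7.9826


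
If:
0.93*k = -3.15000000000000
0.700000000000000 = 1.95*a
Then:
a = 0.36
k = -3.39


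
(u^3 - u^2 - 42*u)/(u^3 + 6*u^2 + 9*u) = (u^2 - u - 42)/(u^2 + 6*u + 9)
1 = 1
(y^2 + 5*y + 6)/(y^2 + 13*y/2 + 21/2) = 2*(y + 2)/(2*y + 7)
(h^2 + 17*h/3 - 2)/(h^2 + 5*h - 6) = (h - 1/3)/(h - 1)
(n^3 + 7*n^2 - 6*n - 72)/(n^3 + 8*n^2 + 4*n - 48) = (n - 3)/(n - 2)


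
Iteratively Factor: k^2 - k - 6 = (k - 3)*(k + 2)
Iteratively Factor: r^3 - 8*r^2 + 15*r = (r - 3)*(r^2 - 5*r) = (r - 5)*(r - 3)*(r)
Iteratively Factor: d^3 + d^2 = (d)*(d^2 + d) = d^2*(d + 1)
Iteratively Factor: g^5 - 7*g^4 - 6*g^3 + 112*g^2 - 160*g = (g)*(g^4 - 7*g^3 - 6*g^2 + 112*g - 160) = g*(g + 4)*(g^3 - 11*g^2 + 38*g - 40) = g*(g - 2)*(g + 4)*(g^2 - 9*g + 20) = g*(g - 4)*(g - 2)*(g + 4)*(g - 5)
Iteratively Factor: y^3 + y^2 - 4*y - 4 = (y + 2)*(y^2 - y - 2) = (y + 1)*(y + 2)*(y - 2)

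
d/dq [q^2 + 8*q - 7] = 2*q + 8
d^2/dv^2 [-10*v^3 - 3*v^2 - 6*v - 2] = -60*v - 6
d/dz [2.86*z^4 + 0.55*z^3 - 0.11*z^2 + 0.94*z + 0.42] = 11.44*z^3 + 1.65*z^2 - 0.22*z + 0.94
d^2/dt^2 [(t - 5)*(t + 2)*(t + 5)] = 6*t + 4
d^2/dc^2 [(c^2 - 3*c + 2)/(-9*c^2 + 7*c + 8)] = 12*(30*c^3 - 117*c^2 + 171*c - 79)/(729*c^6 - 1701*c^5 - 621*c^4 + 2681*c^3 + 552*c^2 - 1344*c - 512)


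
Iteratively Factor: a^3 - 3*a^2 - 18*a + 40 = (a + 4)*(a^2 - 7*a + 10) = (a - 5)*(a + 4)*(a - 2)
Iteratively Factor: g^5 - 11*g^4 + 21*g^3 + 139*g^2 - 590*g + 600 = (g - 2)*(g^4 - 9*g^3 + 3*g^2 + 145*g - 300) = (g - 5)*(g - 2)*(g^3 - 4*g^2 - 17*g + 60) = (g - 5)^2*(g - 2)*(g^2 + g - 12) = (g - 5)^2*(g - 2)*(g + 4)*(g - 3)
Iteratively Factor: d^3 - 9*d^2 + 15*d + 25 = (d - 5)*(d^2 - 4*d - 5) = (d - 5)*(d + 1)*(d - 5)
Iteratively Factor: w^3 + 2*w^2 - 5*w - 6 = (w + 3)*(w^2 - w - 2) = (w - 2)*(w + 3)*(w + 1)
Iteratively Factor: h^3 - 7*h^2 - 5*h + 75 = (h - 5)*(h^2 - 2*h - 15) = (h - 5)*(h + 3)*(h - 5)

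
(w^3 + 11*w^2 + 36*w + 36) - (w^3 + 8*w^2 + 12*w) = 3*w^2 + 24*w + 36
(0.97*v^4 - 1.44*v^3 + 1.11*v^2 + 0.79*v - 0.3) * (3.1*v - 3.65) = 3.007*v^5 - 8.0045*v^4 + 8.697*v^3 - 1.6025*v^2 - 3.8135*v + 1.095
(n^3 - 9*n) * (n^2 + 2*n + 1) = n^5 + 2*n^4 - 8*n^3 - 18*n^2 - 9*n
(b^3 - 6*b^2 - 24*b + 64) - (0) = b^3 - 6*b^2 - 24*b + 64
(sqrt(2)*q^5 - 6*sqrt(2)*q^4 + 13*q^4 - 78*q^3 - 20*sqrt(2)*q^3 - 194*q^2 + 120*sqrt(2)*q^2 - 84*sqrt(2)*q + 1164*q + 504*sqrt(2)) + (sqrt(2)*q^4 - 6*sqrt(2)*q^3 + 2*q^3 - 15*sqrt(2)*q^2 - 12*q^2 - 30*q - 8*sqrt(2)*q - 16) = sqrt(2)*q^5 - 5*sqrt(2)*q^4 + 13*q^4 - 76*q^3 - 26*sqrt(2)*q^3 - 206*q^2 + 105*sqrt(2)*q^2 - 92*sqrt(2)*q + 1134*q - 16 + 504*sqrt(2)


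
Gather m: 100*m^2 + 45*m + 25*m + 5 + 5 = 100*m^2 + 70*m + 10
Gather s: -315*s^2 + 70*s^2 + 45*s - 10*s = -245*s^2 + 35*s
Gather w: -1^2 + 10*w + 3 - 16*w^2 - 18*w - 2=-16*w^2 - 8*w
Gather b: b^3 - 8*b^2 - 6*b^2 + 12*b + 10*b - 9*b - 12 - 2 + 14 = b^3 - 14*b^2 + 13*b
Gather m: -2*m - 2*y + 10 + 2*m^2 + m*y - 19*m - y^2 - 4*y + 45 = 2*m^2 + m*(y - 21) - y^2 - 6*y + 55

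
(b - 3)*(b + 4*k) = b^2 + 4*b*k - 3*b - 12*k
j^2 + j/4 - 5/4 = (j - 1)*(j + 5/4)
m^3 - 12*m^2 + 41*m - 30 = (m - 6)*(m - 5)*(m - 1)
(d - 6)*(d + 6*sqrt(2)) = d^2 - 6*d + 6*sqrt(2)*d - 36*sqrt(2)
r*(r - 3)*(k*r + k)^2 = k^2*r^4 - k^2*r^3 - 5*k^2*r^2 - 3*k^2*r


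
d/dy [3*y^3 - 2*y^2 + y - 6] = 9*y^2 - 4*y + 1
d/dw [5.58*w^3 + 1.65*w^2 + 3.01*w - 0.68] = 16.74*w^2 + 3.3*w + 3.01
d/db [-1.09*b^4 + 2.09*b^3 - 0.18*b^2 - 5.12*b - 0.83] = -4.36*b^3 + 6.27*b^2 - 0.36*b - 5.12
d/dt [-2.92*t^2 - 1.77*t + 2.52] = -5.84*t - 1.77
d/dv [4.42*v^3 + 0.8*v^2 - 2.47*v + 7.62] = 13.26*v^2 + 1.6*v - 2.47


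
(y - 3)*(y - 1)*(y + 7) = y^3 + 3*y^2 - 25*y + 21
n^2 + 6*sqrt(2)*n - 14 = (n - sqrt(2))*(n + 7*sqrt(2))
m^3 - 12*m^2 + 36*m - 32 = (m - 8)*(m - 2)^2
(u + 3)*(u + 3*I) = u^2 + 3*u + 3*I*u + 9*I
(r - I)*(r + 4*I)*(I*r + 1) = I*r^3 - 2*r^2 + 7*I*r + 4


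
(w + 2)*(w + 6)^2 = w^3 + 14*w^2 + 60*w + 72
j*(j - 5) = j^2 - 5*j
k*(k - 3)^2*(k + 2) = k^4 - 4*k^3 - 3*k^2 + 18*k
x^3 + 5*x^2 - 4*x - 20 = (x - 2)*(x + 2)*(x + 5)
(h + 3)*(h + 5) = h^2 + 8*h + 15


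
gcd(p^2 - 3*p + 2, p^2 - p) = p - 1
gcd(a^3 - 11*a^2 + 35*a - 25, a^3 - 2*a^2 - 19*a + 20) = a^2 - 6*a + 5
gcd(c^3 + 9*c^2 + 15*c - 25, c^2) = 1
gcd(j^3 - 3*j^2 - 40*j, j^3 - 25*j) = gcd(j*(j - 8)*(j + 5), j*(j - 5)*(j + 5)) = j^2 + 5*j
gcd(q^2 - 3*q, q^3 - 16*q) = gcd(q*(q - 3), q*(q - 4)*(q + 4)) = q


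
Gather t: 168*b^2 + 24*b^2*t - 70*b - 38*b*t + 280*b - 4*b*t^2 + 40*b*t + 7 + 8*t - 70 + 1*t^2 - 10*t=168*b^2 + 210*b + t^2*(1 - 4*b) + t*(24*b^2 + 2*b - 2) - 63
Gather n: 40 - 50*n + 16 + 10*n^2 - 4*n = 10*n^2 - 54*n + 56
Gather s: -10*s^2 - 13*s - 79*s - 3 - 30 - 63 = -10*s^2 - 92*s - 96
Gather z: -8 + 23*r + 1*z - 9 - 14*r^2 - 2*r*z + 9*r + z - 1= -14*r^2 + 32*r + z*(2 - 2*r) - 18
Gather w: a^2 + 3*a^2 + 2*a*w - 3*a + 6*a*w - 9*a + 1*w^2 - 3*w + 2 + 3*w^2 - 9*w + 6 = 4*a^2 - 12*a + 4*w^2 + w*(8*a - 12) + 8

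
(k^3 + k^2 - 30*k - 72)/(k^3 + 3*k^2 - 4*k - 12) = (k^2 - 2*k - 24)/(k^2 - 4)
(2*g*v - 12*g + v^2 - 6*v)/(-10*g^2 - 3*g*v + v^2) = (v - 6)/(-5*g + v)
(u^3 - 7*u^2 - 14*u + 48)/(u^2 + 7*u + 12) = (u^2 - 10*u + 16)/(u + 4)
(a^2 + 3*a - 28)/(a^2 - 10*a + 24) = (a + 7)/(a - 6)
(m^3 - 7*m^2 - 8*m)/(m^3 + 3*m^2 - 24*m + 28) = m*(m^2 - 7*m - 8)/(m^3 + 3*m^2 - 24*m + 28)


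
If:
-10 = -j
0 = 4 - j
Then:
No Solution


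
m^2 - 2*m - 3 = (m - 3)*(m + 1)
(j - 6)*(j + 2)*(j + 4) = j^3 - 28*j - 48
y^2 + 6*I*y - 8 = (y + 2*I)*(y + 4*I)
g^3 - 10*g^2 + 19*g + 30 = (g - 6)*(g - 5)*(g + 1)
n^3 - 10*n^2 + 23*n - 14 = (n - 7)*(n - 2)*(n - 1)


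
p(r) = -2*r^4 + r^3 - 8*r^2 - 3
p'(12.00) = -13584.00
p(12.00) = -40899.00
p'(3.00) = -237.00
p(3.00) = -210.00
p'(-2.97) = 283.57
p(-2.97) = -255.38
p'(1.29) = -32.82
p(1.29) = -19.70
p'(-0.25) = 4.31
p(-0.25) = -3.52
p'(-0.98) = 26.09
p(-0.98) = -13.47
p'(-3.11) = 319.42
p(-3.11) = -297.56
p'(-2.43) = 171.39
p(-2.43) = -134.32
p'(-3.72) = 512.87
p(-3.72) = -548.19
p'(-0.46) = 8.77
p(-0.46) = -4.88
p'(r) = -8*r^3 + 3*r^2 - 16*r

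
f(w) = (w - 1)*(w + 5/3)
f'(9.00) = 18.67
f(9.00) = 85.33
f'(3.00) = 6.67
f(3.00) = 9.33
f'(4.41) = 9.49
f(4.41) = 20.72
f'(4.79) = 10.25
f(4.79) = 24.47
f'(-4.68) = -8.69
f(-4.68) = 17.12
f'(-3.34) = -6.01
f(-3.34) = 7.26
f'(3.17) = 7.01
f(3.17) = 10.50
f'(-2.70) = -4.73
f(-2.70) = 3.82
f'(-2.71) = -4.75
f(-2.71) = 3.87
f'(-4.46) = -8.25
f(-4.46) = 15.25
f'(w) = 2*w + 2/3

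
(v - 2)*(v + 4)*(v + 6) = v^3 + 8*v^2 + 4*v - 48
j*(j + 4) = j^2 + 4*j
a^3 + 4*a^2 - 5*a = a*(a - 1)*(a + 5)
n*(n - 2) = n^2 - 2*n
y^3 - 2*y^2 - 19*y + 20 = (y - 5)*(y - 1)*(y + 4)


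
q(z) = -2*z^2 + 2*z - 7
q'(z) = 2 - 4*z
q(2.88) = -17.83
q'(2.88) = -9.52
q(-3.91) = -45.40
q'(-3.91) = 17.64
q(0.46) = -6.50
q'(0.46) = 0.16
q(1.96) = -10.76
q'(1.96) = -5.84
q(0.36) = -6.54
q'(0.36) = 0.56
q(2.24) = -12.56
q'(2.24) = -6.96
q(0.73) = -6.61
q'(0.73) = -0.92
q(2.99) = -18.90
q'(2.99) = -9.96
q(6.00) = -67.00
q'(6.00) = -22.00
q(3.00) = -19.00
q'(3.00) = -10.00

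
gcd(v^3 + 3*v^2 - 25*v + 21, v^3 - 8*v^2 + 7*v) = v - 1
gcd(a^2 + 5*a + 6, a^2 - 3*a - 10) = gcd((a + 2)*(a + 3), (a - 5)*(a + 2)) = a + 2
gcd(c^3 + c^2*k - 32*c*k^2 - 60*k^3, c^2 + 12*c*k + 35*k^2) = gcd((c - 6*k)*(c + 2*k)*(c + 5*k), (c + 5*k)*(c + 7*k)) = c + 5*k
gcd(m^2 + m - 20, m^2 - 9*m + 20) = m - 4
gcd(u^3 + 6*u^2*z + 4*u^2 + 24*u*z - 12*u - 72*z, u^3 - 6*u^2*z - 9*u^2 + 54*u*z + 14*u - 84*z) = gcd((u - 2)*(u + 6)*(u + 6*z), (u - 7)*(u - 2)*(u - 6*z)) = u - 2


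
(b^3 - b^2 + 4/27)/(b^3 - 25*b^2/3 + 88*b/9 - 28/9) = (b + 1/3)/(b - 7)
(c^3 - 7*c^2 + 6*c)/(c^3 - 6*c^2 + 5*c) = (c - 6)/(c - 5)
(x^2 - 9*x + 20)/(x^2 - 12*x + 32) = (x - 5)/(x - 8)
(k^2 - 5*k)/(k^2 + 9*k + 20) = k*(k - 5)/(k^2 + 9*k + 20)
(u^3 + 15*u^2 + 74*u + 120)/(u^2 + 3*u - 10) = (u^2 + 10*u + 24)/(u - 2)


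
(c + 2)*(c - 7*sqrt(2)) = c^2 - 7*sqrt(2)*c + 2*c - 14*sqrt(2)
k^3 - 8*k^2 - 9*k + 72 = (k - 8)*(k - 3)*(k + 3)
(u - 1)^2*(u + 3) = u^3 + u^2 - 5*u + 3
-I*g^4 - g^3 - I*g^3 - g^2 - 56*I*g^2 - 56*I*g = g*(g - 8*I)*(g + 7*I)*(-I*g - I)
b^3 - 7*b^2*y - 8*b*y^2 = b*(b - 8*y)*(b + y)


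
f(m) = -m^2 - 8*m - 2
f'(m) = -2*m - 8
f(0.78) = -8.85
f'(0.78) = -9.56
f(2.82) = -32.51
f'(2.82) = -13.64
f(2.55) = -28.90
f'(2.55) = -13.10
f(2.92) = -33.89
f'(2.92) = -13.84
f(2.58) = -29.30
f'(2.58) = -13.16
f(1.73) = -18.83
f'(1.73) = -11.46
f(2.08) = -22.97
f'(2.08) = -12.16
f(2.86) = -33.06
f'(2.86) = -13.72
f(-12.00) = -50.00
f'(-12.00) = 16.00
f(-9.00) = -11.00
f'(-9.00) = 10.00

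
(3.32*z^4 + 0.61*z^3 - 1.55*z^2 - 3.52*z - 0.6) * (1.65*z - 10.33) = 5.478*z^5 - 33.2891*z^4 - 8.8588*z^3 + 10.2035*z^2 + 35.3716*z + 6.198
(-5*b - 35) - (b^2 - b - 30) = -b^2 - 4*b - 5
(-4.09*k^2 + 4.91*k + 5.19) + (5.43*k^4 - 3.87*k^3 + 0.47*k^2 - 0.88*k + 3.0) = 5.43*k^4 - 3.87*k^3 - 3.62*k^2 + 4.03*k + 8.19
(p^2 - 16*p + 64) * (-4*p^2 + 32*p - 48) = -4*p^4 + 96*p^3 - 816*p^2 + 2816*p - 3072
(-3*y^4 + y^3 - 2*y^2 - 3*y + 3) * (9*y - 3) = -27*y^5 + 18*y^4 - 21*y^3 - 21*y^2 + 36*y - 9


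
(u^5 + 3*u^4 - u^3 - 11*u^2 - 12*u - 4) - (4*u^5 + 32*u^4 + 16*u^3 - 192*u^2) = -3*u^5 - 29*u^4 - 17*u^3 + 181*u^2 - 12*u - 4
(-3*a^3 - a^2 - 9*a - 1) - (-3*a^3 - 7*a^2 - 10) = 6*a^2 - 9*a + 9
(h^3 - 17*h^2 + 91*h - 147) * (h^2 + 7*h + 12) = h^5 - 10*h^4 - 16*h^3 + 286*h^2 + 63*h - 1764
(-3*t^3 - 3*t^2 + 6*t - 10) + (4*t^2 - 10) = -3*t^3 + t^2 + 6*t - 20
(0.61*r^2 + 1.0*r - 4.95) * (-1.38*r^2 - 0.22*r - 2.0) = -0.8418*r^4 - 1.5142*r^3 + 5.391*r^2 - 0.911*r + 9.9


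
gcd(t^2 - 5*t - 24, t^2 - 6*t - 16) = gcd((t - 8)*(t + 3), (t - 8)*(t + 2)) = t - 8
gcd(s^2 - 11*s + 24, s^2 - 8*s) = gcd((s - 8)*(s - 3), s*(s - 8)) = s - 8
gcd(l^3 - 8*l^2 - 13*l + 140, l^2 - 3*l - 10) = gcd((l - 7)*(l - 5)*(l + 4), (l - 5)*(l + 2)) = l - 5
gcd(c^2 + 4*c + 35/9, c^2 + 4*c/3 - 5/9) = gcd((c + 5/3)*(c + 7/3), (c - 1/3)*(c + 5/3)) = c + 5/3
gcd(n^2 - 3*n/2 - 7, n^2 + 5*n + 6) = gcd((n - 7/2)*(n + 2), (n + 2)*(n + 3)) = n + 2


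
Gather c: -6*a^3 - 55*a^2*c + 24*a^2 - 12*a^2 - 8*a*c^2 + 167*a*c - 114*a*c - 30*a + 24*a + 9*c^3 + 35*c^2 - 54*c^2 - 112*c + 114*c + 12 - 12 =-6*a^3 + 12*a^2 - 6*a + 9*c^3 + c^2*(-8*a - 19) + c*(-55*a^2 + 53*a + 2)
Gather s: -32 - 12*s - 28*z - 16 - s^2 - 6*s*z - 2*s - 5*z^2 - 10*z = -s^2 + s*(-6*z - 14) - 5*z^2 - 38*z - 48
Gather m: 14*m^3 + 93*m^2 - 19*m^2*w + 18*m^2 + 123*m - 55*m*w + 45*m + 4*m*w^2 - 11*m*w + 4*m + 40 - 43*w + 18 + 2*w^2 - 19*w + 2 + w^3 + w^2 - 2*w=14*m^3 + m^2*(111 - 19*w) + m*(4*w^2 - 66*w + 172) + w^3 + 3*w^2 - 64*w + 60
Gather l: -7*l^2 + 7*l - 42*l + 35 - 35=-7*l^2 - 35*l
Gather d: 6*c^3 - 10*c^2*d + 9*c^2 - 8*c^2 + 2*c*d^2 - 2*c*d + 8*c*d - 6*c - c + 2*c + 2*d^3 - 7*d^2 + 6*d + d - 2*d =6*c^3 + c^2 - 5*c + 2*d^3 + d^2*(2*c - 7) + d*(-10*c^2 + 6*c + 5)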